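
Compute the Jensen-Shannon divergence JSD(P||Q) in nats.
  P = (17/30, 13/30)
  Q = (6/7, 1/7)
0.0533 nats

Jensen-Shannon divergence is:
JSD(P||Q) = 0.5 × D_KL(P||M) + 0.5 × D_KL(Q||M)
where M = 0.5 × (P + Q) is the mixture distribution.

M = 0.5 × (17/30, 13/30) + 0.5 × (6/7, 1/7) = (0.711905, 0.288095)

D_KL(P||M) = 0.0476 nats
D_KL(Q||M) = 0.0589 nats

JSD(P||Q) = 0.5 × 0.0476 + 0.5 × 0.0589 = 0.0533 nats

Unlike KL divergence, JSD is symmetric and bounded: 0 ≤ JSD ≤ log(2).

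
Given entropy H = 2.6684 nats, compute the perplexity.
14.4169

Perplexity is e^H (or exp(H) for natural log).

H = 2.6684 nats
Perplexity = e^2.6684 = 14.4169

Interpretation: The model's uncertainty is equivalent to choosing uniformly among 14.4 options.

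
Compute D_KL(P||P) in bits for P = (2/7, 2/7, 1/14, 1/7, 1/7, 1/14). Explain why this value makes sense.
0.0000 bits

KL divergence satisfies the Gibbs inequality: D_KL(P||Q) ≥ 0 for all distributions P, Q.

D_KL(P||Q) = Σ p(x) log(p(x)/q(x))
Each term is p(x) × log_2(p(x)/p(x)) = p(x) × log_2(1) = 0, so the sum is 0.
D_KL(P||Q) = 0.0000 bits

When P = Q, the KL divergence is exactly 0, as there is no 'divergence' between identical distributions.

This non-negativity is a fundamental property: relative entropy cannot be negative because it measures how different Q is from P.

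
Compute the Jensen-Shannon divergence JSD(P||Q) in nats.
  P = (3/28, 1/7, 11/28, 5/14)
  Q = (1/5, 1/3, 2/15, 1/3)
0.0604 nats

Jensen-Shannon divergence is:
JSD(P||Q) = 0.5 × D_KL(P||M) + 0.5 × D_KL(Q||M)
where M = 0.5 × (P + Q) is the mixture distribution.

M = 0.5 × (3/28, 1/7, 11/28, 5/14) + 0.5 × (1/5, 1/3, 2/15, 1/3) = (0.153571, 5/21, 0.263095, 0.345238)

D_KL(P||M) = 0.0581 nats
D_KL(Q||M) = 0.0627 nats

JSD(P||Q) = 0.5 × 0.0581 + 0.5 × 0.0627 = 0.0604 nats

Unlike KL divergence, JSD is symmetric and bounded: 0 ≤ JSD ≤ log(2).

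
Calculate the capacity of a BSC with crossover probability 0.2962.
0.1234 bits

For a binary symmetric channel (BSC) with error probability p:
Capacity C = 1 - H(p) bits per symbol

where H(p) = -p log₂(p) - (1-p) log₂(1-p) is the binary entropy function.

H(0.2962) = 0.8766 bits
C = 1 - 0.8766 = 0.1234 bits per symbol

This means we can reliably transmit up to 0.1234 bits of information per channel use.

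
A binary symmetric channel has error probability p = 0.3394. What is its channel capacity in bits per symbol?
0.0758 bits

For a binary symmetric channel (BSC) with error probability p:
Capacity C = 1 - H(p) bits per symbol

where H(p) = -p log₂(p) - (1-p) log₂(1-p) is the binary entropy function.

H(0.3394) = 0.9242 bits
C = 1 - 0.9242 = 0.0758 bits per symbol

This means we can reliably transmit up to 0.0758 bits of information per channel use.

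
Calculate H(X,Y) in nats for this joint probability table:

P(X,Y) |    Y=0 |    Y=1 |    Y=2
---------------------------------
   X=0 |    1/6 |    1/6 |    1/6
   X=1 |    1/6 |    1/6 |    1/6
1.7918 nats

Joint entropy is H(X,Y) = -Σ_{x,y} p(x,y) log p(x,y).

Summing over all non-zero entries:
H(X,Y) = -[1/6·log_e(1/6) + 1/6·log_e(1/6) + 1/6·log_e(1/6) + 1/6·log_e(1/6) + 1/6·log_e(1/6) + 1/6·log_e(1/6)]
H(X,Y) = 1.7918 nats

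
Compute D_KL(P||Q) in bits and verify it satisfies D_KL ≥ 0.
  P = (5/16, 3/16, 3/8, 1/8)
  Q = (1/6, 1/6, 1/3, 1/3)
0.2021 bits

KL divergence satisfies the Gibbs inequality: D_KL(P||Q) ≥ 0 for all distributions P, Q.

D_KL(P||Q) = Σ p(x) log(p(x)/q(x))
Term by term:
  x=0: 5/16 × log_2[(5/16)/(1/6)] = 0.2834
  x=1: 3/16 × log_2[(3/16)/(1/6)] = 0.0319
  x=2: 3/8 × log_2[(3/8)/(1/3)] = 0.0637
  x=3: 1/8 × log_2[(1/8)/(1/3)] = -0.1769
D_KL(P||Q) = 0.2021 bits

D_KL(P||Q) = 0.2021 ≥ 0 ✓

This non-negativity is a fundamental property: relative entropy cannot be negative because it measures how different Q is from P.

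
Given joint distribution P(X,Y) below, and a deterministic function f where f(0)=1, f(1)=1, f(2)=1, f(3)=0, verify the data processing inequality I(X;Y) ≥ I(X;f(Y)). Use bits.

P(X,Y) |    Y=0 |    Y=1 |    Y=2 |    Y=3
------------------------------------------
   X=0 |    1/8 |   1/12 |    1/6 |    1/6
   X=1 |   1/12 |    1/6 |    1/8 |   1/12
I(X;Y) = 0.0462, I(X;f(Y)) = 0.0154, inequality holds: 0.0462 ≥ 0.0154

Data Processing Inequality: For any Markov chain X → Y → Z, we have I(X;Y) ≥ I(X;Z).

Here Z = f(Y) is a deterministic function of Y, forming X → Y → Z.

Original I(X;Y) = 0.0462 bits

After applying f:
P(X,Z) where Z=f(Y):
- P(X,Z=0) = P(X,Y=3)
- P(X,Z=1) = P(X,Y=0) + P(X,Y=1) + P(X,Y=2)

I(X;Z) = I(X;f(Y)) = 0.0154 bits

Verification: 0.0462 ≥ 0.0154 ✓

Information cannot be created by processing; the function f can only lose information about X.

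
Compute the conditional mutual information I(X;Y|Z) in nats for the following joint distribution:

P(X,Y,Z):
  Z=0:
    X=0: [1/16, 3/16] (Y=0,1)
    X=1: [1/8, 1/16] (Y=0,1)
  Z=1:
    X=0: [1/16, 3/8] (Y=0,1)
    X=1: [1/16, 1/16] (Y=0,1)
0.0707 nats

Conditional mutual information: I(X;Y|Z) = H(X|Z) + H(Y|Z) - H(X,Y|Z)

H(Z) = 0.6853
H(X,Z) = 1.2820 → H(X|Z) = 0.5967
H(Y,Z) = 1.2820 → H(Y|Z) = 0.5967
H(X,Y,Z) = 1.8080 → H(X,Y|Z) = 1.1227

I(X;Y|Z) = 0.5967 + 0.5967 - 1.1227 = 0.0707 nats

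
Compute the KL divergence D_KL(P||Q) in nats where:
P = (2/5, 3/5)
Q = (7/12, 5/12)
0.0679 nats

KL divergence: D_KL(P||Q) = Σ p(x) log(p(x)/q(x))

Computing term by term:
  x=0: 2/5 × log_e[(2/5)/(7/12)] = 2/5 × -0.3773 = -0.1509
  x=1: 3/5 × log_e[(3/5)/(5/12)] = 3/5 × 0.3646 = 0.2188

D_KL(P||Q) = 0.0679 nats

Note: KL divergence is always non-negative and equals 0 iff P = Q.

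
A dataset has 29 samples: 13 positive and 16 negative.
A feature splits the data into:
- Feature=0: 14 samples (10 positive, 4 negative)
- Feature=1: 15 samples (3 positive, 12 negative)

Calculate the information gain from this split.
0.2022 bits

Information Gain = H(Y) - H(Y|Feature)

Before split:
P(positive) = 13/29 = 0.4483
H(Y) = 0.9923 bits

After split:
Feature=0: H = 0.8631 bits (weight = 14/29)
Feature=1: H = 0.7219 bits (weight = 15/29)
H(Y|Feature) = (14/29)×0.8631 + (15/29)×0.7219 = 0.7901 bits

Information Gain = 0.9923 - 0.7901 = 0.2022 bits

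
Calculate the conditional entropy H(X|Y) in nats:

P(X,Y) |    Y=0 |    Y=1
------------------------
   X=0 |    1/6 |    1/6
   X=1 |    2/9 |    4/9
0.6237 nats

Using the chain rule: H(X|Y) = H(X,Y) - H(Y)

First, compute H(X,Y) = 1.2919 nats

Marginal P(Y) = (7/18, 11/18)
H(Y) = 0.6682 nats

H(X|Y) = H(X,Y) - H(Y) = 1.2919 - 0.6682 = 0.6237 nats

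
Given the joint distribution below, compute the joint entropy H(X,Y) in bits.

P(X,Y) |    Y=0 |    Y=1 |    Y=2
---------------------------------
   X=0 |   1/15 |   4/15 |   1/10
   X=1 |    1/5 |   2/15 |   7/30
2.4430 bits

Joint entropy is H(X,Y) = -Σ_{x,y} p(x,y) log p(x,y).

Summing over all non-zero entries:
H(X,Y) = -[1/15·log_2(1/15) + 4/15·log_2(4/15) + 1/10·log_2(1/10) + 1/5·log_2(1/5) + 2/15·log_2(2/15) + 7/30·log_2(7/30)]
H(X,Y) = 2.4430 bits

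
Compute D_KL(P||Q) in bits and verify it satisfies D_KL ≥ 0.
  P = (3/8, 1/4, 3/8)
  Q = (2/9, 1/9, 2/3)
0.2643 bits

KL divergence satisfies the Gibbs inequality: D_KL(P||Q) ≥ 0 for all distributions P, Q.

D_KL(P||Q) = Σ p(x) log(p(x)/q(x))
Term by term:
  x=0: 3/8 × log_2[(3/8)/(2/9)] = 0.2831
  x=1: 1/4 × log_2[(1/4)/(1/9)] = 0.2925
  x=2: 3/8 × log_2[(3/8)/(2/3)] = -0.3113
D_KL(P||Q) = 0.2643 bits

D_KL(P||Q) = 0.2643 ≥ 0 ✓

This non-negativity is a fundamental property: relative entropy cannot be negative because it measures how different Q is from P.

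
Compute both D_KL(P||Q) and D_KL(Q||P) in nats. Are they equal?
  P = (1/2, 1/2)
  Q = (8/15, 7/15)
D_KL(P||Q) = 0.0022, D_KL(Q||P) = 0.0022

KL divergence is not symmetric: D_KL(P||Q) ≠ D_KL(Q||P) in general.

D_KL(P||Q) = 0.0022 nats
D_KL(Q||P) = 0.0022 nats

In this case they happen to be equal (to 4 decimal places).

This asymmetry is why KL divergence is not a true distance metric.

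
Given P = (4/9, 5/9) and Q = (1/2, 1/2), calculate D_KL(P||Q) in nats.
0.0062 nats

KL divergence: D_KL(P||Q) = Σ p(x) log(p(x)/q(x))

Computing term by term:
  x=0: 4/9 × log_e[(4/9)/(1/2)] = 4/9 × -0.1178 = -0.0523
  x=1: 5/9 × log_e[(5/9)/(1/2)] = 5/9 × 0.1054 = 0.0585

D_KL(P||Q) = 0.0062 nats

Note: KL divergence is always non-negative and equals 0 iff P = Q.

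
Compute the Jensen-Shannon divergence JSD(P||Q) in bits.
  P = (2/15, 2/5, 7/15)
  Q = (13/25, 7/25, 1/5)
0.1354 bits

Jensen-Shannon divergence is:
JSD(P||Q) = 0.5 × D_KL(P||M) + 0.5 × D_KL(Q||M)
where M = 0.5 × (P + Q) is the mixture distribution.

M = 0.5 × (2/15, 2/5, 7/15) + 0.5 × (13/25, 7/25, 1/5) = (0.326667, 0.34, 1/3)

D_KL(P||M) = 0.1479 bits
D_KL(Q||M) = 0.1229 bits

JSD(P||Q) = 0.5 × 0.1479 + 0.5 × 0.1229 = 0.1354 bits

Unlike KL divergence, JSD is symmetric and bounded: 0 ≤ JSD ≤ log(2).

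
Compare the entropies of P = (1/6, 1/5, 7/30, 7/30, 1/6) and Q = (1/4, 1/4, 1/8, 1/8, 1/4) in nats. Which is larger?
P

Computing entropies in nats:
H(P) = 1.5983
H(Q) = 1.5596

Distribution P has higher entropy.

Intuition: The distribution closer to uniform (more spread out) has higher entropy.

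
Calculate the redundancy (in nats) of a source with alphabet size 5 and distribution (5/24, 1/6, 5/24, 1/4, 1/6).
0.0120 nats

Redundancy measures how far a source is from maximum entropy:
R = H_max - H(X)

Maximum entropy for 5 symbols: H_max = log_e(5) = 1.6094 nats
Actual entropy: H(X) = 1.5974 nats
Redundancy: R = 1.6094 - 1.5974 = 0.0120 nats

This redundancy represents potential for compression: the source could be compressed by 0.0120 nats per symbol.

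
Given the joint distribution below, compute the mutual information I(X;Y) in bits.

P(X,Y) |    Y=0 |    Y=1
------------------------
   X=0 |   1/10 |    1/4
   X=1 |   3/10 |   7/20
0.0216 bits

Mutual information: I(X;Y) = H(X) + H(Y) - H(X,Y)

Marginals:
P(X) = (7/20, 13/20), H(X) = 0.9341 bits
P(Y) = (2/5, 3/5), H(Y) = 0.9710 bits

Joint entropy: H(X,Y) = 1.8834 bits

I(X;Y) = 0.9341 + 0.9710 - 1.8834 = 0.0216 bits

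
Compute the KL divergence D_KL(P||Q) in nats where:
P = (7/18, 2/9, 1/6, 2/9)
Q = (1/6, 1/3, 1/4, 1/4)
0.1456 nats

KL divergence: D_KL(P||Q) = Σ p(x) log(p(x)/q(x))

Computing term by term:
  x=0: 7/18 × log_e[(7/18)/(1/6)] = 7/18 × 0.8473 = 0.3295
  x=1: 2/9 × log_e[(2/9)/(1/3)] = 2/9 × -0.4055 = -0.0901
  x=2: 1/6 × log_e[(1/6)/(1/4)] = 1/6 × -0.4055 = -0.0676
  x=3: 2/9 × log_e[(2/9)/(1/4)] = 2/9 × -0.1178 = -0.0262

D_KL(P||Q) = 0.1456 nats

Note: KL divergence is always non-negative and equals 0 iff P = Q.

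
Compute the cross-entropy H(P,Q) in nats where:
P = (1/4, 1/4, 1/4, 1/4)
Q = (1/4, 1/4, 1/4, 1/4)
1.3863 nats

Cross-entropy: H(P,Q) = -Σ p(x) log q(x)

Alternatively: H(P,Q) = H(P) + D_KL(P||Q)
H(P) = 1.3863 nats
D_KL(P||Q) = 0.0000 nats

H(P,Q) = 1.3863 + 0.0000 = 1.3863 nats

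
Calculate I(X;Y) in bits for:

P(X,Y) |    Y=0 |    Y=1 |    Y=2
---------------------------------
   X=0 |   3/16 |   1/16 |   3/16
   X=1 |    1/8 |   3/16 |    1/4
0.0514 bits

Mutual information: I(X;Y) = H(X) + H(Y) - H(X,Y)

Marginals:
P(X) = (7/16, 9/16), H(X) = 0.9887 bits
P(Y) = (5/16, 1/4, 7/16), H(Y) = 1.5462 bits

Joint entropy: H(X,Y) = 2.4835 bits

I(X;Y) = 0.9887 + 1.5462 - 2.4835 = 0.0514 bits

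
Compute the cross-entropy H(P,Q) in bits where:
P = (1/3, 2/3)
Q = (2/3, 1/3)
1.2516 bits

Cross-entropy: H(P,Q) = -Σ p(x) log q(x)

Alternatively: H(P,Q) = H(P) + D_KL(P||Q)
H(P) = 0.9183 bits
D_KL(P||Q) = 0.3333 bits

H(P,Q) = 0.9183 + 0.3333 = 1.2516 bits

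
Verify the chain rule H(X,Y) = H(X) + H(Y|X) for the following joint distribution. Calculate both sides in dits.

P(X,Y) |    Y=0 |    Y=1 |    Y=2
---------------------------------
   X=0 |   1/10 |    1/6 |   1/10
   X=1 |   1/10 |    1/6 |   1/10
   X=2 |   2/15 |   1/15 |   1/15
H(X,Y) = 0.9329, H(X) = 0.4726, H(Y|X) = 0.4603 (all in dits)

Chain rule: H(X,Y) = H(X) + H(Y|X)

Left side — joint entropy directly:
H(X,Y) = -Σ p(x,y) log p(x,y) = 0.9329 dits

Right side — compute H(Y|X) from the conditional distributions:
P(X) = (11/30, 11/30, 4/15), so H(X) = 0.4726 dits
H(Y|X) = Σ_x P(X=x) · H(Y|X=x):
  P(Y|X=0) = (3/11, 5/11, 3/11), H(Y|X=0) = 0.4634, weight P(X=0) = 11/30
  P(Y|X=1) = (3/11, 5/11, 3/11), H(Y|X=1) = 0.4634, weight P(X=1) = 11/30
  P(Y|X=2) = (1/2, 1/4, 1/4), H(Y|X=2) = 0.4515, weight P(X=2) = 4/15
H(Y|X) = 0.4603 dits

H(X) + H(Y|X) = 0.4726 + 0.4603 = 0.9329 dits

Both sides equal 0.9329 dits. ✓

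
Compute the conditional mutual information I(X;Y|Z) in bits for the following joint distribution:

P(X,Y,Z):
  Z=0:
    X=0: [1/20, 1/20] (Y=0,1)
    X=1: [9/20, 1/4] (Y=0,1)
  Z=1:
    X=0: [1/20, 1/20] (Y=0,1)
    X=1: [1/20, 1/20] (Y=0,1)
0.0053 bits

Conditional mutual information: I(X;Y|Z) = H(X|Z) + H(Y|Z) - H(X,Y|Z)

H(Z) = 0.7219
H(X,Z) = 1.3568 → H(X|Z) = 0.6349
H(Y,Z) = 1.6855 → H(Y|Z) = 0.9635
H(X,Y,Z) = 2.3150 → H(X,Y|Z) = 1.5931

I(X;Y|Z) = 0.6349 + 0.9635 - 1.5931 = 0.0053 bits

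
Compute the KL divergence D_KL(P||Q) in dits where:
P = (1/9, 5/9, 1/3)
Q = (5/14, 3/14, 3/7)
0.1371 dits

KL divergence: D_KL(P||Q) = Σ p(x) log(p(x)/q(x))

Computing term by term:
  x=0: 1/9 × log_10[(1/9)/(5/14)] = 1/9 × -0.5071 = -0.0563
  x=1: 5/9 × log_10[(5/9)/(3/14)] = 5/9 × 0.4137 = 0.2299
  x=2: 1/3 × log_10[(1/3)/(3/7)] = 1/3 × -0.1091 = -0.0364

D_KL(P||Q) = 0.1371 dits

Note: KL divergence is always non-negative and equals 0 iff P = Q.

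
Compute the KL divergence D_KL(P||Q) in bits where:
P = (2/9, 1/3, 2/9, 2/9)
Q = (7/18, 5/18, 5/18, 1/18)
0.2812 bits

KL divergence: D_KL(P||Q) = Σ p(x) log(p(x)/q(x))

Computing term by term:
  x=0: 2/9 × log_2[(2/9)/(7/18)] = 2/9 × -0.8074 = -0.1794
  x=1: 1/3 × log_2[(1/3)/(5/18)] = 1/3 × 0.2630 = 0.0877
  x=2: 2/9 × log_2[(2/9)/(5/18)] = 2/9 × -0.3219 = -0.0715
  x=3: 2/9 × log_2[(2/9)/(1/18)] = 2/9 × 2.0000 = 0.4444

D_KL(P||Q) = 0.2812 bits

Note: KL divergence is always non-negative and equals 0 iff P = Q.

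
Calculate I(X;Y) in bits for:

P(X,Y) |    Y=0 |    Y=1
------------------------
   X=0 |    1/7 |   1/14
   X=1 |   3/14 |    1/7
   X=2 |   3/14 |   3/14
0.0131 bits

Mutual information: I(X;Y) = H(X) + H(Y) - H(X,Y)

Marginals:
P(X) = (3/14, 5/14, 3/7), H(X) = 1.5306 bits
P(Y) = (4/7, 3/7), H(Y) = 0.9852 bits

Joint entropy: H(X,Y) = 2.5027 bits

I(X;Y) = 1.5306 + 0.9852 - 2.5027 = 0.0131 bits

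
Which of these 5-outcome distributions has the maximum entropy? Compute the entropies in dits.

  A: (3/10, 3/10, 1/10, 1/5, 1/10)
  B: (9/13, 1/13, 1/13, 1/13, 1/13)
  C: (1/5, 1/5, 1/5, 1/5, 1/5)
C

For a discrete distribution over n outcomes, entropy is maximized by the uniform distribution.

Computing entropies:
H(A) = 0.6535 dits
H(B) = 0.4533 dits
H(C) = 0.6990 dits

The uniform distribution (where all probabilities equal 1/5) achieves the maximum entropy of log_10(5) = 0.6990 dits.

Distribution C has the highest entropy.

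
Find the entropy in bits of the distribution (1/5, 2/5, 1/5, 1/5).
1.9219 bits

Shannon entropy is H(X) = -Σ p(x) log p(x).

For P = (1/5, 2/5, 1/5, 1/5):
H = -1/5 × log_2(1/5) -2/5 × log_2(2/5) -1/5 × log_2(1/5) -1/5 × log_2(1/5)
H = 1.9219 bits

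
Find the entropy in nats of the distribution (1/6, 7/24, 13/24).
0.9901 nats

Shannon entropy is H(X) = -Σ p(x) log p(x).

For P = (1/6, 7/24, 13/24):
H = -1/6 × log_e(1/6) -7/24 × log_e(7/24) -13/24 × log_e(13/24)
H = 0.9901 nats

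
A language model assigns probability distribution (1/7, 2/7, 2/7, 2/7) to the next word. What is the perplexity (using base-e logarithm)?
3.8643

Perplexity is e^H (or exp(H) for natural log).

First, H = -Σ p log p = 1.3518 nats
Perplexity = e^1.3518 = 3.8643

Interpretation: The model's uncertainty is equivalent to choosing uniformly among 3.9 options.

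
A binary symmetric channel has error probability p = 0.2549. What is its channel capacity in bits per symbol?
0.1810 bits

For a binary symmetric channel (BSC) with error probability p:
Capacity C = 1 - H(p) bits per symbol

where H(p) = -p log₂(p) - (1-p) log₂(1-p) is the binary entropy function.

H(0.2549) = 0.8190 bits
C = 1 - 0.8190 = 0.1810 bits per symbol

This means we can reliably transmit up to 0.1810 bits of information per channel use.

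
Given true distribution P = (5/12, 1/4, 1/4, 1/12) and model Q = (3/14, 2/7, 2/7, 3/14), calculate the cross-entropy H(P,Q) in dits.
0.6065 dits

Cross-entropy: H(P,Q) = -Σ p(x) log q(x)

Alternatively: H(P,Q) = H(P) + D_KL(P||Q)
H(P) = 0.5494 dits
D_KL(P||Q) = 0.0572 dits

H(P,Q) = 0.5494 + 0.0572 = 0.6065 dits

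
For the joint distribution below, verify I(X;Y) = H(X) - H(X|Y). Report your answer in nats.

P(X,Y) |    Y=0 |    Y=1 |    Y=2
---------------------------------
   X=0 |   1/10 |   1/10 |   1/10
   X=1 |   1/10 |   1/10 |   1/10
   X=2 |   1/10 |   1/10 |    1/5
I(X;Y) = 0.0138 nats

Mutual information has multiple equivalent forms:
- I(X;Y) = H(X) - H(X|Y)
- I(X;Y) = H(Y) - H(Y|X)
- I(X;Y) = H(X) + H(Y) - H(X,Y)

Computing all quantities:
H(X) = 1.0889, H(Y) = 1.0889, H(X,Y) = 2.1640
H(X|Y) = 1.0751, H(Y|X) = 1.0751

Verification:
H(X) - H(X|Y) = 1.0889 - 1.0751 = 0.0138
H(Y) - H(Y|X) = 1.0889 - 1.0751 = 0.0138
H(X) + H(Y) - H(X,Y) = 1.0889 + 1.0889 - 2.1640 = 0.0138

All forms give I(X;Y) = 0.0138 nats. ✓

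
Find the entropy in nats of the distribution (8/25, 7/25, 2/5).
1.0876 nats

Shannon entropy is H(X) = -Σ p(x) log p(x).

For P = (8/25, 7/25, 2/5):
H = -8/25 × log_e(8/25) -7/25 × log_e(7/25) -2/5 × log_e(2/5)
H = 1.0876 nats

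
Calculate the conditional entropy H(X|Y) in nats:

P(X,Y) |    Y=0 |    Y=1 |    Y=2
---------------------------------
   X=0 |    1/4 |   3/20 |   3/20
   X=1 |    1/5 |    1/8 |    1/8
0.6881 nats

Using the chain rule: H(X|Y) = H(X,Y) - H(Y)

First, compute H(X,Y) = 1.7575 nats

Marginal P(Y) = (9/20, 11/40, 11/40)
H(Y) = 1.0694 nats

H(X|Y) = H(X,Y) - H(Y) = 1.7575 - 1.0694 = 0.6881 nats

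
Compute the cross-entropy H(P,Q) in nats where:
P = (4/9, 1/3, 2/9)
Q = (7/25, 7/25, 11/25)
1.1725 nats

Cross-entropy: H(P,Q) = -Σ p(x) log q(x)

Alternatively: H(P,Q) = H(P) + D_KL(P||Q)
H(P) = 1.0609 nats
D_KL(P||Q) = 0.1117 nats

H(P,Q) = 1.0609 + 0.1117 = 1.1725 nats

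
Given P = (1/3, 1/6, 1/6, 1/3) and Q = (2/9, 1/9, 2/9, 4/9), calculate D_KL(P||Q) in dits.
0.0256 dits

KL divergence: D_KL(P||Q) = Σ p(x) log(p(x)/q(x))

Computing term by term:
  x=0: 1/3 × log_10[(1/3)/(2/9)] = 1/3 × 0.1761 = 0.0587
  x=1: 1/6 × log_10[(1/6)/(1/9)] = 1/6 × 0.1761 = 0.0293
  x=2: 1/6 × log_10[(1/6)/(2/9)] = 1/6 × -0.1249 = -0.0208
  x=3: 1/3 × log_10[(1/3)/(4/9)] = 1/3 × -0.1249 = -0.0416

D_KL(P||Q) = 0.0256 dits

Note: KL divergence is always non-negative and equals 0 iff P = Q.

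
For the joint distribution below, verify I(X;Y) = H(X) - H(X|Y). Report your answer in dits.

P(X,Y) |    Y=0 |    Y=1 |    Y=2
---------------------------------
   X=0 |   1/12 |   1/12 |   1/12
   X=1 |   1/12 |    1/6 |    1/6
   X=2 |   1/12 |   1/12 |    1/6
I(X;Y) = 0.0073 dits

Mutual information has multiple equivalent forms:
- I(X;Y) = H(X) - H(X|Y)
- I(X;Y) = H(Y) - H(Y|X)
- I(X;Y) = H(X) + H(Y) - H(X,Y)

Computing all quantities:
H(X) = 0.4680, H(Y) = 0.4680, H(X,Y) = 0.9287
H(X|Y) = 0.4607, H(Y|X) = 0.4607

Verification:
H(X) - H(X|Y) = 0.4680 - 0.4607 = 0.0073
H(Y) - H(Y|X) = 0.4680 - 0.4607 = 0.0073
H(X) + H(Y) - H(X,Y) = 0.4680 + 0.4680 - 0.9287 = 0.0073

All forms give I(X;Y) = 0.0073 dits. ✓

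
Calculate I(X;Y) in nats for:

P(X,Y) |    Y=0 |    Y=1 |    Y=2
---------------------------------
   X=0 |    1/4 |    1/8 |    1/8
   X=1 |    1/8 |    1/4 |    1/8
0.0425 nats

Mutual information: I(X;Y) = H(X) + H(Y) - H(X,Y)

Marginals:
P(X) = (1/2, 1/2), H(X) = 0.6931 nats
P(Y) = (3/8, 3/8, 1/4), H(Y) = 1.0822 nats

Joint entropy: H(X,Y) = 1.7329 nats

I(X;Y) = 0.6931 + 1.0822 - 1.7329 = 0.0425 nats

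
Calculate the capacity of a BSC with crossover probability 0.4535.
0.0062 bits

For a binary symmetric channel (BSC) with error probability p:
Capacity C = 1 - H(p) bits per symbol

where H(p) = -p log₂(p) - (1-p) log₂(1-p) is the binary entropy function.

H(0.4535) = 0.9938 bits
C = 1 - 0.9938 = 0.0062 bits per symbol

This means we can reliably transmit up to 0.0062 bits of information per channel use.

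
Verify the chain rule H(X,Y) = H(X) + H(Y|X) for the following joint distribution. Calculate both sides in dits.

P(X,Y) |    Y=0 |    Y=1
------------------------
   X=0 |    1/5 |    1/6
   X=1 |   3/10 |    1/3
H(X,Y) = 0.5854, H(X) = 0.2854, H(Y|X) = 0.3000 (all in dits)

Chain rule: H(X,Y) = H(X) + H(Y|X)

Left side — joint entropy directly:
H(X,Y) = -Σ p(x,y) log p(x,y) = 0.5854 dits

Right side — compute H(Y|X) from the conditional distributions:
P(X) = (11/30, 19/30), so H(X) = 0.2854 dits
H(Y|X) = Σ_x P(X=x) · H(Y|X=x):
  P(Y|X=0) = (6/11, 5/11), H(Y|X=0) = 0.2992, weight P(X=0) = 11/30
  P(Y|X=1) = (9/19, 10/19), H(Y|X=1) = 0.3004, weight P(X=1) = 19/30
H(Y|X) = 0.3000 dits

H(X) + H(Y|X) = 0.2854 + 0.3000 = 0.5854 dits

Both sides equal 0.5854 dits. ✓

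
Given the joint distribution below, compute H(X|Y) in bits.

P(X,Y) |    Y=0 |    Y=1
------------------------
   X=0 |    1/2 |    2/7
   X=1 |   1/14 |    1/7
0.7042 bits

Using the chain rule: H(X|Y) = H(X,Y) - H(Y)

First, compute H(X,Y) = 1.6894 bits

Marginal P(Y) = (4/7, 3/7)
H(Y) = 0.9852 bits

H(X|Y) = H(X,Y) - H(Y) = 1.6894 - 0.9852 = 0.7042 bits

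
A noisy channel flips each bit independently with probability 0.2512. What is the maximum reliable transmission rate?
0.1868 bits

For a binary symmetric channel (BSC) with error probability p:
Capacity C = 1 - H(p) bits per symbol

where H(p) = -p log₂(p) - (1-p) log₂(1-p) is the binary entropy function.

H(0.2512) = 0.8132 bits
C = 1 - 0.8132 = 0.1868 bits per symbol

This means we can reliably transmit up to 0.1868 bits of information per channel use.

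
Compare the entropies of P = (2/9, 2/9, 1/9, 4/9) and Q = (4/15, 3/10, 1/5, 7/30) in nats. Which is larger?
Q

Computing entropies in nats:
H(P) = 1.2730
H(Q) = 1.3751

Distribution Q has higher entropy.

Intuition: The distribution closer to uniform (more spread out) has higher entropy.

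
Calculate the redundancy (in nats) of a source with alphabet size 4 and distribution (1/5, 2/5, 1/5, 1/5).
0.0541 nats

Redundancy measures how far a source is from maximum entropy:
R = H_max - H(X)

Maximum entropy for 4 symbols: H_max = log_e(4) = 1.3863 nats
Actual entropy: H(X) = 1.3322 nats
Redundancy: R = 1.3863 - 1.3322 = 0.0541 nats

This redundancy represents potential for compression: the source could be compressed by 0.0541 nats per symbol.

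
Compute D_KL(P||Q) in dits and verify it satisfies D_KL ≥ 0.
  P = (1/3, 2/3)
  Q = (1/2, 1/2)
0.0246 dits

KL divergence satisfies the Gibbs inequality: D_KL(P||Q) ≥ 0 for all distributions P, Q.

D_KL(P||Q) = Σ p(x) log(p(x)/q(x))
Term by term:
  x=0: 1/3 × log_10[(1/3)/(1/2)] = -0.0587
  x=1: 2/3 × log_10[(2/3)/(1/2)] = 0.0833
D_KL(P||Q) = 0.0246 dits

D_KL(P||Q) = 0.0246 ≥ 0 ✓

This non-negativity is a fundamental property: relative entropy cannot be negative because it measures how different Q is from P.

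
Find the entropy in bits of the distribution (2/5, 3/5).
0.9710 bits

Shannon entropy is H(X) = -Σ p(x) log p(x).

For P = (2/5, 3/5):
H = -2/5 × log_2(2/5) -3/5 × log_2(3/5)
H = 0.9710 bits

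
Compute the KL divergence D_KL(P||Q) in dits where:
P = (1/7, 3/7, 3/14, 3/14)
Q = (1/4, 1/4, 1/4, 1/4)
0.0369 dits

KL divergence: D_KL(P||Q) = Σ p(x) log(p(x)/q(x))

Computing term by term:
  x=0: 1/7 × log_10[(1/7)/(1/4)] = 1/7 × -0.2430 = -0.0347
  x=1: 3/7 × log_10[(3/7)/(1/4)] = 3/7 × 0.2341 = 0.1003
  x=2: 3/14 × log_10[(3/14)/(1/4)] = 3/14 × -0.0669 = -0.0143
  x=3: 3/14 × log_10[(3/14)/(1/4)] = 3/14 × -0.0669 = -0.0143

D_KL(P||Q) = 0.0369 dits

Note: KL divergence is always non-negative and equals 0 iff P = Q.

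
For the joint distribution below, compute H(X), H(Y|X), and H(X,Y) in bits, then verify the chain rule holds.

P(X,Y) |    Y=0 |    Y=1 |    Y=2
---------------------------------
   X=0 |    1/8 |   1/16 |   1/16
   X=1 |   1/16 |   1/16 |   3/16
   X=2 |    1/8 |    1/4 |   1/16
H(X,Y) = 2.9528, H(X) = 1.5462, H(Y|X) = 1.4066 (all in bits)

Chain rule: H(X,Y) = H(X) + H(Y|X)

Left side — joint entropy directly:
H(X,Y) = -Σ p(x,y) log p(x,y) = 2.9528 bits

Right side — compute H(Y|X) from the conditional distributions:
P(X) = (1/4, 5/16, 7/16), so H(X) = 1.5462 bits
H(Y|X) = Σ_x P(X=x) · H(Y|X=x):
  P(Y|X=0) = (1/2, 1/4, 1/4), H(Y|X=0) = 1.5000, weight P(X=0) = 1/4
  P(Y|X=1) = (1/5, 1/5, 3/5), H(Y|X=1) = 1.3710, weight P(X=1) = 5/16
  P(Y|X=2) = (2/7, 4/7, 1/7), H(Y|X=2) = 1.3788, weight P(X=2) = 7/16
H(Y|X) = 1.4066 bits

H(X) + H(Y|X) = 1.5462 + 1.4066 = 2.9528 bits

Both sides equal 2.9528 bits. ✓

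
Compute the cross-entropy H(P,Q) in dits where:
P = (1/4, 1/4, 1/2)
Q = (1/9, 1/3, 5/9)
0.4855 dits

Cross-entropy: H(P,Q) = -Σ p(x) log q(x)

Alternatively: H(P,Q) = H(P) + D_KL(P||Q)
H(P) = 0.4515 dits
D_KL(P||Q) = 0.0339 dits

H(P,Q) = 0.4515 + 0.0339 = 0.4855 dits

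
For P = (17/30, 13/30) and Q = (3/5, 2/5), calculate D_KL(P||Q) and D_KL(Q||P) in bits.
D_KL(P||Q) = 0.0033, D_KL(Q||P) = 0.0033

KL divergence is not symmetric: D_KL(P||Q) ≠ D_KL(Q||P) in general.

D_KL(P||Q) = 0.0033 bits
D_KL(Q||P) = 0.0033 bits

In this case they happen to be equal (to 4 decimal places).

This asymmetry is why KL divergence is not a true distance metric.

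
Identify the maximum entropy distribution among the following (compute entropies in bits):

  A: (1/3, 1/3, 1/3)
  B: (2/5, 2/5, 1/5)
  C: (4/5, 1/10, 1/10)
A

For a discrete distribution over n outcomes, entropy is maximized by the uniform distribution.

Computing entropies:
H(A) = 1.5850 bits
H(B) = 1.5219 bits
H(C) = 0.9219 bits

The uniform distribution (where all probabilities equal 1/3) achieves the maximum entropy of log_2(3) = 1.5850 bits.

Distribution A has the highest entropy.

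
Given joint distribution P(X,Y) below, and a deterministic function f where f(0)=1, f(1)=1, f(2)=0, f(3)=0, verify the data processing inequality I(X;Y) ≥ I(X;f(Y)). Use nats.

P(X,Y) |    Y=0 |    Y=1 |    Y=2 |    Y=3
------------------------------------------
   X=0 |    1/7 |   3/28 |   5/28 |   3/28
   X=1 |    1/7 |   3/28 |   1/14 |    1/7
I(X;Y) = 0.0237, I(X;f(Y)) = 0.0026, inequality holds: 0.0237 ≥ 0.0026

Data Processing Inequality: For any Markov chain X → Y → Z, we have I(X;Y) ≥ I(X;Z).

Here Z = f(Y) is a deterministic function of Y, forming X → Y → Z.

Original I(X;Y) = 0.0237 nats

After applying f:
P(X,Z) where Z=f(Y):
- P(X,Z=0) = P(X,Y=2) + P(X,Y=3)
- P(X,Z=1) = P(X,Y=0) + P(X,Y=1)

I(X;Z) = I(X;f(Y)) = 0.0026 nats

Verification: 0.0237 ≥ 0.0026 ✓

Information cannot be created by processing; the function f can only lose information about X.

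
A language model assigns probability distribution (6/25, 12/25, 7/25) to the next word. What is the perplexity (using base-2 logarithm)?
2.8612

Perplexity is 2^H (or exp(H) for natural log).

First, H = -Σ p log p = 1.5166 bits
Perplexity = 2^1.5166 = 2.8612

Interpretation: The model's uncertainty is equivalent to choosing uniformly among 2.9 options.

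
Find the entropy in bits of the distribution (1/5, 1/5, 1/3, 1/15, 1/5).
2.1819 bits

Shannon entropy is H(X) = -Σ p(x) log p(x).

For P = (1/5, 1/5, 1/3, 1/15, 1/5):
H = -1/5 × log_2(1/5) -1/5 × log_2(1/5) -1/3 × log_2(1/3) -1/15 × log_2(1/15) -1/5 × log_2(1/5)
H = 2.1819 bits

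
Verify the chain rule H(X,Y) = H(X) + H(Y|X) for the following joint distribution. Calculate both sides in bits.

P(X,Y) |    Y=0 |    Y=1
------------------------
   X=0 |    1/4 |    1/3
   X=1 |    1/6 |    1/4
H(X,Y) = 1.9591, H(X) = 0.9799, H(Y|X) = 0.9793 (all in bits)

Chain rule: H(X,Y) = H(X) + H(Y|X)

Left side — joint entropy directly:
H(X,Y) = -Σ p(x,y) log p(x,y) = 1.9591 bits

Right side — compute H(Y|X) from the conditional distributions:
P(X) = (7/12, 5/12), so H(X) = 0.9799 bits
H(Y|X) = Σ_x P(X=x) · H(Y|X=x):
  P(Y|X=0) = (3/7, 4/7), H(Y|X=0) = 0.9852, weight P(X=0) = 7/12
  P(Y|X=1) = (2/5, 3/5), H(Y|X=1) = 0.9710, weight P(X=1) = 5/12
H(Y|X) = 0.9793 bits

H(X) + H(Y|X) = 0.9799 + 0.9793 = 1.9591 bits

Both sides equal 1.9591 bits. ✓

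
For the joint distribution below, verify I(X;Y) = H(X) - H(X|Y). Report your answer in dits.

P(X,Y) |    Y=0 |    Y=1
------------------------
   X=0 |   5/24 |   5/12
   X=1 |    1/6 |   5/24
I(X;Y) = 0.0027 dits

Mutual information has multiple equivalent forms:
- I(X;Y) = H(X) - H(X|Y)
- I(X;Y) = H(Y) - H(Y|X)
- I(X;Y) = H(X) + H(Y) - H(X,Y)

Computing all quantities:
H(X) = 0.2873, H(Y) = 0.2873, H(X,Y) = 0.5720
H(X|Y) = 0.2847, H(Y|X) = 0.2847

Verification:
H(X) - H(X|Y) = 0.2873 - 0.2847 = 0.0027
H(Y) - H(Y|X) = 0.2873 - 0.2847 = 0.0027
H(X) + H(Y) - H(X,Y) = 0.2873 + 0.2873 - 0.5720 = 0.0027

All forms give I(X;Y) = 0.0027 dits. ✓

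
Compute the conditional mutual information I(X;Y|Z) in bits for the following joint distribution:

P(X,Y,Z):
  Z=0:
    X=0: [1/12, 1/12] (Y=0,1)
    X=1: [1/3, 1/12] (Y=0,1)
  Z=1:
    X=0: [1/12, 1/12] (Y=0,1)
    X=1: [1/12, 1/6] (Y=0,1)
0.0443 bits

Conditional mutual information: I(X;Y|Z) = H(X|Z) + H(Y|Z) - H(X,Y|Z)

H(Z) = 0.9799
H(X,Z) = 1.8879 → H(X|Z) = 0.9080
H(Y,Z) = 1.8879 → H(Y|Z) = 0.9080
H(X,Y,Z) = 2.7516 → H(X,Y|Z) = 1.7718

I(X;Y|Z) = 0.9080 + 0.9080 - 1.7718 = 0.0443 bits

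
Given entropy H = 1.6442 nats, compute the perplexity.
5.1769

Perplexity is e^H (or exp(H) for natural log).

H = 1.6442 nats
Perplexity = e^1.6442 = 5.1769

Interpretation: The model's uncertainty is equivalent to choosing uniformly among 5.2 options.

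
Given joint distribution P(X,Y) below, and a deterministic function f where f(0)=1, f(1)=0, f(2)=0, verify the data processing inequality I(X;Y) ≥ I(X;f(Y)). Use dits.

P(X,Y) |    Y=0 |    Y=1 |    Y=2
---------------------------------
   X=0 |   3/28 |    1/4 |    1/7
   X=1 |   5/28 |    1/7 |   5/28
I(X;Y) = 0.0112, I(X;f(Y)) = 0.0055, inequality holds: 0.0112 ≥ 0.0055

Data Processing Inequality: For any Markov chain X → Y → Z, we have I(X;Y) ≥ I(X;Z).

Here Z = f(Y) is a deterministic function of Y, forming X → Y → Z.

Original I(X;Y) = 0.0112 dits

After applying f:
P(X,Z) where Z=f(Y):
- P(X,Z=0) = P(X,Y=1) + P(X,Y=2)
- P(X,Z=1) = P(X,Y=0)

I(X;Z) = I(X;f(Y)) = 0.0055 dits

Verification: 0.0112 ≥ 0.0055 ✓

Information cannot be created by processing; the function f can only lose information about X.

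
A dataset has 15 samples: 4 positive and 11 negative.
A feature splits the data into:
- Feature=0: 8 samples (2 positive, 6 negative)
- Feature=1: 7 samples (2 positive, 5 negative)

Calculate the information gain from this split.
0.0012 bits

Information Gain = H(Y) - H(Y|Feature)

Before split:
P(positive) = 4/15 = 0.2667
H(Y) = 0.8366 bits

After split:
Feature=0: H = 0.8113 bits (weight = 8/15)
Feature=1: H = 0.8631 bits (weight = 7/15)
H(Y|Feature) = (8/15)×0.8113 + (7/15)×0.8631 = 0.8355 bits

Information Gain = 0.8366 - 0.8355 = 0.0012 bits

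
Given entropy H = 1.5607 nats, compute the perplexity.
4.7622

Perplexity is e^H (or exp(H) for natural log).

H = 1.5607 nats
Perplexity = e^1.5607 = 4.7622

Interpretation: The model's uncertainty is equivalent to choosing uniformly among 4.8 options.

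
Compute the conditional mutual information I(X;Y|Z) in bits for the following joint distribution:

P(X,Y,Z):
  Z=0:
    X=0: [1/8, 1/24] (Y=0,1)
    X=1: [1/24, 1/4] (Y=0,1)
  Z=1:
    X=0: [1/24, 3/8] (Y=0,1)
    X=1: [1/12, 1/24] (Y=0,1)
0.2376 bits

Conditional mutual information: I(X;Y|Z) = H(X|Z) + H(Y|Z) - H(X,Y|Z)

H(Z) = 0.9950
H(X,Z) = 1.8506 → H(X|Z) = 0.8556
H(Y,Z) = 1.8506 → H(Y|Z) = 0.8556
H(X,Y,Z) = 2.4685 → H(X,Y|Z) = 1.4736

I(X;Y|Z) = 0.8556 + 0.8556 - 1.4736 = 0.2376 bits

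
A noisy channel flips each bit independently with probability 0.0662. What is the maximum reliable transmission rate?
0.6484 bits

For a binary symmetric channel (BSC) with error probability p:
Capacity C = 1 - H(p) bits per symbol

where H(p) = -p log₂(p) - (1-p) log₂(1-p) is the binary entropy function.

H(0.0662) = 0.3516 bits
C = 1 - 0.3516 = 0.6484 bits per symbol

This means we can reliably transmit up to 0.6484 bits of information per channel use.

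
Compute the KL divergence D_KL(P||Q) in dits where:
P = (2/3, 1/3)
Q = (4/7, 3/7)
0.0082 dits

KL divergence: D_KL(P||Q) = Σ p(x) log(p(x)/q(x))

Computing term by term:
  x=0: 2/3 × log_10[(2/3)/(4/7)] = 2/3 × 0.0669 = 0.0446
  x=1: 1/3 × log_10[(1/3)/(3/7)] = 1/3 × -0.1091 = -0.0364

D_KL(P||Q) = 0.0082 dits

Note: KL divergence is always non-negative and equals 0 iff P = Q.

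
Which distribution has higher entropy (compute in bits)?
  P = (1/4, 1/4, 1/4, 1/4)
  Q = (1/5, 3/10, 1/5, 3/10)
P

Computing entropies in bits:
H(P) = 2.0000
H(Q) = 1.9710

Distribution P has higher entropy.

Intuition: The distribution closer to uniform (more spread out) has higher entropy.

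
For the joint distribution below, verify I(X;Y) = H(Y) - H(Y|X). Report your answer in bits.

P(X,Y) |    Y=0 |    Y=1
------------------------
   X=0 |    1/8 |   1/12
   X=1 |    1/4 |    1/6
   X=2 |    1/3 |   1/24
I(X;Y) = 0.0753 bits

Mutual information has multiple equivalent forms:
- I(X;Y) = H(X) - H(X|Y)
- I(X;Y) = H(Y) - H(Y|X)
- I(X;Y) = H(X) + H(Y) - H(X,Y)

Computing all quantities:
H(X) = 1.5284, H(Y) = 0.8709, H(X,Y) = 2.3239
H(X|Y) = 1.4531, H(Y|X) = 0.7956

Verification:
H(X) - H(X|Y) = 1.5284 - 1.4531 = 0.0753
H(Y) - H(Y|X) = 0.8709 - 0.7956 = 0.0753
H(X) + H(Y) - H(X,Y) = 1.5284 + 0.8709 - 2.3239 = 0.0753

All forms give I(X;Y) = 0.0753 bits. ✓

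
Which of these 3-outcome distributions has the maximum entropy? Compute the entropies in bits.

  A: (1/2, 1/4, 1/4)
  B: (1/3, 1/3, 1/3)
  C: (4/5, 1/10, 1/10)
B

For a discrete distribution over n outcomes, entropy is maximized by the uniform distribution.

Computing entropies:
H(A) = 1.5000 bits
H(B) = 1.5850 bits
H(C) = 0.9219 bits

The uniform distribution (where all probabilities equal 1/3) achieves the maximum entropy of log_2(3) = 1.5850 bits.

Distribution B has the highest entropy.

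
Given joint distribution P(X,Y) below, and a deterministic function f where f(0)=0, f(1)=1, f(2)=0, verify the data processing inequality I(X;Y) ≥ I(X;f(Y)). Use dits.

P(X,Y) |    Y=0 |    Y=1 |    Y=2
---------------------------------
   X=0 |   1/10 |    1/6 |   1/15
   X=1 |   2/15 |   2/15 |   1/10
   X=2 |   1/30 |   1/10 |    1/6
I(X;Y) = 0.0266, I(X;f(Y)) = 0.0046, inequality holds: 0.0266 ≥ 0.0046

Data Processing Inequality: For any Markov chain X → Y → Z, we have I(X;Y) ≥ I(X;Z).

Here Z = f(Y) is a deterministic function of Y, forming X → Y → Z.

Original I(X;Y) = 0.0266 dits

After applying f:
P(X,Z) where Z=f(Y):
- P(X,Z=0) = P(X,Y=0) + P(X,Y=2)
- P(X,Z=1) = P(X,Y=1)

I(X;Z) = I(X;f(Y)) = 0.0046 dits

Verification: 0.0266 ≥ 0.0046 ✓

Information cannot be created by processing; the function f can only lose information about X.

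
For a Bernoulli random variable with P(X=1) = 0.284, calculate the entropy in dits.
0.2591 dits

The binary entropy function is:
H(p) = -p log(p) - (1-p) log(1-p)

H(0.284) = -0.284 × log_10(0.284) - 0.716 × log_10(0.716)
H(0.284) = 0.2591 dits

Note: Binary entropy is maximized at p=0.5 (H=1 bit) and minimized at p=0 or p=1 (H=0).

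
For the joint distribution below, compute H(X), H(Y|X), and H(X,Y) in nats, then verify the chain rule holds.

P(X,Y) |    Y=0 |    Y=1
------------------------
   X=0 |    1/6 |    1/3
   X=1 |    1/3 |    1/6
H(X,Y) = 1.3297, H(X) = 0.6931, H(Y|X) = 0.6365 (all in nats)

Chain rule: H(X,Y) = H(X) + H(Y|X)

Left side — joint entropy directly:
H(X,Y) = -Σ p(x,y) log p(x,y) = 1.3297 nats

Right side — compute H(Y|X) from the conditional distributions:
P(X) = (1/2, 1/2), so H(X) = 0.6931 nats
H(Y|X) = Σ_x P(X=x) · H(Y|X=x):
  P(Y|X=0) = (1/3, 2/3), H(Y|X=0) = 0.6365, weight P(X=0) = 1/2
  P(Y|X=1) = (2/3, 1/3), H(Y|X=1) = 0.6365, weight P(X=1) = 1/2
H(Y|X) = 0.6365 nats

H(X) + H(Y|X) = 0.6931 + 0.6365 = 1.3297 nats

Both sides equal 1.3297 nats. ✓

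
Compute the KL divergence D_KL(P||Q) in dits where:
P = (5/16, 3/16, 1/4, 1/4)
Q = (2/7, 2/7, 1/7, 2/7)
0.0241 dits

KL divergence: D_KL(P||Q) = Σ p(x) log(p(x)/q(x))

Computing term by term:
  x=0: 5/16 × log_10[(5/16)/(2/7)] = 5/16 × 0.0389 = 0.0122
  x=1: 3/16 × log_10[(3/16)/(2/7)] = 3/16 × -0.1829 = -0.0343
  x=2: 1/4 × log_10[(1/4)/(1/7)] = 1/4 × 0.2430 = 0.0608
  x=3: 1/4 × log_10[(1/4)/(2/7)] = 1/4 × -0.0580 = -0.0145

D_KL(P||Q) = 0.0241 dits

Note: KL divergence is always non-negative and equals 0 iff P = Q.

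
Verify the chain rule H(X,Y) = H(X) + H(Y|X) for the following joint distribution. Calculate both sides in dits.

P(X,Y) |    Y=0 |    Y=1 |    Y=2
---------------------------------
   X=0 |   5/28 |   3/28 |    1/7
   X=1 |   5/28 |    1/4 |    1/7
H(X,Y) = 0.7631, H(X) = 0.2966, H(Y|X) = 0.4665 (all in dits)

Chain rule: H(X,Y) = H(X) + H(Y|X)

Left side — joint entropy directly:
H(X,Y) = -Σ p(x,y) log p(x,y) = 0.7631 dits

Right side — compute H(Y|X) from the conditional distributions:
P(X) = (3/7, 4/7), so H(X) = 0.2966 dits
H(Y|X) = Σ_x P(X=x) · H(Y|X=x):
  P(Y|X=0) = (5/12, 1/4, 1/3), H(Y|X=0) = 0.4680, weight P(X=0) = 3/7
  P(Y|X=1) = (5/16, 7/16, 1/4), H(Y|X=1) = 0.4654, weight P(X=1) = 4/7
H(Y|X) = 0.4665 dits

H(X) + H(Y|X) = 0.2966 + 0.4665 = 0.7631 dits

Both sides equal 0.7631 dits. ✓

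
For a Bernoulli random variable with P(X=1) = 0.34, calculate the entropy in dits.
0.2784 dits

The binary entropy function is:
H(p) = -p log(p) - (1-p) log(1-p)

H(0.34) = -0.34 × log_10(0.34) - 0.66 × log_10(0.66)
H(0.34) = 0.2784 dits

Note: Binary entropy is maximized at p=0.5 (H=1 bit) and minimized at p=0 or p=1 (H=0).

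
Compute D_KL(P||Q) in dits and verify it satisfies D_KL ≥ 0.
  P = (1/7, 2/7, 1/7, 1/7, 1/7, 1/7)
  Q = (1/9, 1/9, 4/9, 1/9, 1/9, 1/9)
0.1091 dits

KL divergence satisfies the Gibbs inequality: D_KL(P||Q) ≥ 0 for all distributions P, Q.

D_KL(P||Q) = Σ p(x) log(p(x)/q(x))
Term by term:
  x=0: 1/7 × log_10[(1/7)/(1/9)] = 0.0156
  x=1: 2/7 × log_10[(2/7)/(1/9)] = 0.1172
  x=2: 1/7 × log_10[(1/7)/(4/9)] = -0.0704
  x=3: 1/7 × log_10[(1/7)/(1/9)] = 0.0156
  x=4: 1/7 × log_10[(1/7)/(1/9)] = 0.0156
  x=5: 1/7 × log_10[(1/7)/(1/9)] = 0.0156
D_KL(P||Q) = 0.1091 dits

D_KL(P||Q) = 0.1091 ≥ 0 ✓

This non-negativity is a fundamental property: relative entropy cannot be negative because it measures how different Q is from P.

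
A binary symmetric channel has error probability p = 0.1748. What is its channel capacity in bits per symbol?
0.3314 bits

For a binary symmetric channel (BSC) with error probability p:
Capacity C = 1 - H(p) bits per symbol

where H(p) = -p log₂(p) - (1-p) log₂(1-p) is the binary entropy function.

H(0.1748) = 0.6686 bits
C = 1 - 0.6686 = 0.3314 bits per symbol

This means we can reliably transmit up to 0.3314 bits of information per channel use.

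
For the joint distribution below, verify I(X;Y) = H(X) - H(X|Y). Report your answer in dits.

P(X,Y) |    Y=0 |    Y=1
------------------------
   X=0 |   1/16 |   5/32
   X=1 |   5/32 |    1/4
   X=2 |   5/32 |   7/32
I(X;Y) = 0.0023 dits

Mutual information has multiple equivalent forms:
- I(X;Y) = H(X) - H(X|Y)
- I(X;Y) = H(Y) - H(Y|X)
- I(X;Y) = H(X) + H(Y) - H(X,Y)

Computing all quantities:
H(X) = 0.4631, H(Y) = 0.2873, H(X,Y) = 0.7481
H(X|Y) = 0.4607, H(Y|X) = 0.2850

Verification:
H(X) - H(X|Y) = 0.4631 - 0.4607 = 0.0023
H(Y) - H(Y|X) = 0.2873 - 0.2850 = 0.0023
H(X) + H(Y) - H(X,Y) = 0.4631 + 0.2873 - 0.7481 = 0.0023

All forms give I(X;Y) = 0.0023 dits. ✓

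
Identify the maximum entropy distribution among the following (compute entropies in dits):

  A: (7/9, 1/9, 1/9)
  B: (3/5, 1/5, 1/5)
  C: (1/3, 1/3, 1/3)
C

For a discrete distribution over n outcomes, entropy is maximized by the uniform distribution.

Computing entropies:
H(A) = 0.2969 dits
H(B) = 0.4127 dits
H(C) = 0.4771 dits

The uniform distribution (where all probabilities equal 1/3) achieves the maximum entropy of log_10(3) = 0.4771 dits.

Distribution C has the highest entropy.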